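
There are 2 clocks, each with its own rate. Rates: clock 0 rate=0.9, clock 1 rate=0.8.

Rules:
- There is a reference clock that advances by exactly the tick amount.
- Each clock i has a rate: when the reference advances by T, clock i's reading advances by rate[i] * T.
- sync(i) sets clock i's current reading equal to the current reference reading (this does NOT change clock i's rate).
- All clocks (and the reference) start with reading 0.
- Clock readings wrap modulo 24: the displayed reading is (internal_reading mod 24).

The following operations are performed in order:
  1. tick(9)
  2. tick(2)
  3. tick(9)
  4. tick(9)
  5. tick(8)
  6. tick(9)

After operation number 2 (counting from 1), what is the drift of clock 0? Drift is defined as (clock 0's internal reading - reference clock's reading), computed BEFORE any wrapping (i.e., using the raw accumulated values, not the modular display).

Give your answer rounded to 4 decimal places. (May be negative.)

Answer: -1.1000

Derivation:
After op 1 tick(9): ref=9.0000 raw=[8.1000 7.2000]
After op 2 tick(2): ref=11.0000 raw=[9.9000 8.8000]
Drift of clock 0 after op 2: 9.9000 - 11.0000 = -1.1000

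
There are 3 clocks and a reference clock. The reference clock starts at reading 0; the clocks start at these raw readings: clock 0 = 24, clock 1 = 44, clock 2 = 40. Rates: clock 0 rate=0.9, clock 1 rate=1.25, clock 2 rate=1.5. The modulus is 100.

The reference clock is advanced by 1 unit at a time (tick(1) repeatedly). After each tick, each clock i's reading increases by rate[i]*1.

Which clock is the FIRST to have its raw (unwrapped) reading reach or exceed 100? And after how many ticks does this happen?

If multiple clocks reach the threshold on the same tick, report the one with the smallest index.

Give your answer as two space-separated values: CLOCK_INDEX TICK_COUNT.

clock 0: start=24, rate=0.9, needs 100-24 = 76; ticks = ceil(76/0.9) = ceil(84.4444) = 85; reading at tick 85 = 24 + 0.9*85 = 100.5000
clock 1: start=44, rate=1.25, needs 100-44 = 56; ticks = ceil(56/1.25) = ceil(44.8000) = 45; reading at tick 45 = 44 + 1.25*45 = 100.2500
clock 2: start=40, rate=1.5, needs 100-40 = 60; ticks = ceil(60/1.5) = ceil(40.0000) = 40; reading at tick 40 = 40 + 1.5*40 = 100.0000
Minimum tick count = 40; winners = [2]; smallest index = 2

Answer: 2 40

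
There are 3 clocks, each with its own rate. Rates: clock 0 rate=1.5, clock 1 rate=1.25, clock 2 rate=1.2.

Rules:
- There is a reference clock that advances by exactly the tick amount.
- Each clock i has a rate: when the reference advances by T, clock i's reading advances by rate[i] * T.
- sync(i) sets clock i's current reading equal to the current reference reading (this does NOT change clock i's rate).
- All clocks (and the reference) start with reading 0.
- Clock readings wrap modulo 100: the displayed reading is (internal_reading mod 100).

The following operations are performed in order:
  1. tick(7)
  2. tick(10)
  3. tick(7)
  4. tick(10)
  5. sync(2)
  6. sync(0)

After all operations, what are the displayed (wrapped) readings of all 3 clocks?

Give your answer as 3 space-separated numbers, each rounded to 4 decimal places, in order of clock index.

Answer: 34.0000 42.5000 34.0000

Derivation:
After op 1 tick(7): ref=7.0000 raw=[10.5000 8.7500 8.4000]
After op 2 tick(10): ref=17.0000 raw=[25.5000 21.2500 20.4000]
After op 3 tick(7): ref=24.0000 raw=[36.0000 30.0000 28.8000]
After op 4 tick(10): ref=34.0000 raw=[51.0000 42.5000 40.8000]
After op 5 sync(2): ref=34.0000 raw=[51.0000 42.5000 34.0000]
After op 6 sync(0): ref=34.0000 raw=[34.0000 42.5000 34.0000]
Wrap final raw readings (mod 100): 34.0000 mod 100 = 34.0000; 42.5000 mod 100 = 42.5000; 34.0000 mod 100 = 34.0000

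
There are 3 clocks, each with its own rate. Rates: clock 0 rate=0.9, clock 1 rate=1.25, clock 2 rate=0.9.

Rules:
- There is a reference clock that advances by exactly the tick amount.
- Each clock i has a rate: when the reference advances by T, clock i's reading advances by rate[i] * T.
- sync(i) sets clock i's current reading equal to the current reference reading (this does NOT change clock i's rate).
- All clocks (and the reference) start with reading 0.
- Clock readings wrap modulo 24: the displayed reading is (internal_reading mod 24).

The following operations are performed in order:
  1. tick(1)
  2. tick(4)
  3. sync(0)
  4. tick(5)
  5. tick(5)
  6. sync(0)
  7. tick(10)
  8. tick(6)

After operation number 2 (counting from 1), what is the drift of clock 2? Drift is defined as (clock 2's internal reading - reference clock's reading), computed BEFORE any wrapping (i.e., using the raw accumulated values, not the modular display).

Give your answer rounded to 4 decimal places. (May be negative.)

After op 1 tick(1): ref=1.0000 raw=[0.9000 1.2500 0.9000]
After op 2 tick(4): ref=5.0000 raw=[4.5000 6.2500 4.5000]
Drift of clock 2 after op 2: 4.5000 - 5.0000 = -0.5000

Answer: -0.5000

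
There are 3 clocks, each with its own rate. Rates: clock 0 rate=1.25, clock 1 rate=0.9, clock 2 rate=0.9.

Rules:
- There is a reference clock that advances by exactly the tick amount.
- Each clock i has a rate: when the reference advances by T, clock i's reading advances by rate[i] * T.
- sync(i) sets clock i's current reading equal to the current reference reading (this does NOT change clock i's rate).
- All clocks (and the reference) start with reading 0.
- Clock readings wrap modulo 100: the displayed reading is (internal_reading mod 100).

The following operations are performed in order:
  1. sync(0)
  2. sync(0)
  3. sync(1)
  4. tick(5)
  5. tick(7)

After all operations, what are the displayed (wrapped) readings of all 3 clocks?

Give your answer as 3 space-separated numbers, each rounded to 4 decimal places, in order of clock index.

After op 1 sync(0): ref=0.0000 raw=[0.0000 0.0000 0.0000]
After op 2 sync(0): ref=0.0000 raw=[0.0000 0.0000 0.0000]
After op 3 sync(1): ref=0.0000 raw=[0.0000 0.0000 0.0000]
After op 4 tick(5): ref=5.0000 raw=[6.2500 4.5000 4.5000]
After op 5 tick(7): ref=12.0000 raw=[15.0000 10.8000 10.8000]
Wrap final raw readings (mod 100): 15.0000 mod 100 = 15.0000; 10.8000 mod 100 = 10.8000; 10.8000 mod 100 = 10.8000

Answer: 15.0000 10.8000 10.8000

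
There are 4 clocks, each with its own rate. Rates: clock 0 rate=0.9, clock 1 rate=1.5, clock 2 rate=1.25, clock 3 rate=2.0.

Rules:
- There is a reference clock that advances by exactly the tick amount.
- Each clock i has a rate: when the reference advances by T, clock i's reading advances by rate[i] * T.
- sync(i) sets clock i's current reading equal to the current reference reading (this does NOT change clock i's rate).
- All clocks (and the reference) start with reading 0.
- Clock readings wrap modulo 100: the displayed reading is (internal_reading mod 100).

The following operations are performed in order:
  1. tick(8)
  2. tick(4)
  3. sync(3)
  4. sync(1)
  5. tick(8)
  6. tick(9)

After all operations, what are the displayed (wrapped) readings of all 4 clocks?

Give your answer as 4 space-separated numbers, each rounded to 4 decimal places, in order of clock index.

After op 1 tick(8): ref=8.0000 raw=[7.2000 12.0000 10.0000 16.0000]
After op 2 tick(4): ref=12.0000 raw=[10.8000 18.0000 15.0000 24.0000]
After op 3 sync(3): ref=12.0000 raw=[10.8000 18.0000 15.0000 12.0000]
After op 4 sync(1): ref=12.0000 raw=[10.8000 12.0000 15.0000 12.0000]
After op 5 tick(8): ref=20.0000 raw=[18.0000 24.0000 25.0000 28.0000]
After op 6 tick(9): ref=29.0000 raw=[26.1000 37.5000 36.2500 46.0000]
Wrap final raw readings (mod 100): 26.1000 mod 100 = 26.1000; 37.5000 mod 100 = 37.5000; 36.2500 mod 100 = 36.2500; 46.0000 mod 100 = 46.0000

Answer: 26.1000 37.5000 36.2500 46.0000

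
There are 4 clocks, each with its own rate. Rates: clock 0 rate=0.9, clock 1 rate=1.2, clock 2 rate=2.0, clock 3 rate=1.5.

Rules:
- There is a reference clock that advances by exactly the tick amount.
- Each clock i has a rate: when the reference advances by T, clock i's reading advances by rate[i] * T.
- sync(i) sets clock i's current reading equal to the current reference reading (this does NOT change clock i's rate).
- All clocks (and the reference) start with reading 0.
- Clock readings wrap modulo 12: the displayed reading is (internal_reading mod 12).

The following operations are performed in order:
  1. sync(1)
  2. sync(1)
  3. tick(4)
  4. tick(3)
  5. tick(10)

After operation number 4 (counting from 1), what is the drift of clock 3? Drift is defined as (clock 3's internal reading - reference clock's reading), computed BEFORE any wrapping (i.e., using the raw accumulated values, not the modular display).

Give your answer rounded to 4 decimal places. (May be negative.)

After op 1 sync(1): ref=0.0000 raw=[0.0000 0.0000 0.0000 0.0000]
After op 2 sync(1): ref=0.0000 raw=[0.0000 0.0000 0.0000 0.0000]
After op 3 tick(4): ref=4.0000 raw=[3.6000 4.8000 8.0000 6.0000]
After op 4 tick(3): ref=7.0000 raw=[6.3000 8.4000 14.0000 10.5000]
Drift of clock 3 after op 4: 10.5000 - 7.0000 = 3.5000

Answer: 3.5000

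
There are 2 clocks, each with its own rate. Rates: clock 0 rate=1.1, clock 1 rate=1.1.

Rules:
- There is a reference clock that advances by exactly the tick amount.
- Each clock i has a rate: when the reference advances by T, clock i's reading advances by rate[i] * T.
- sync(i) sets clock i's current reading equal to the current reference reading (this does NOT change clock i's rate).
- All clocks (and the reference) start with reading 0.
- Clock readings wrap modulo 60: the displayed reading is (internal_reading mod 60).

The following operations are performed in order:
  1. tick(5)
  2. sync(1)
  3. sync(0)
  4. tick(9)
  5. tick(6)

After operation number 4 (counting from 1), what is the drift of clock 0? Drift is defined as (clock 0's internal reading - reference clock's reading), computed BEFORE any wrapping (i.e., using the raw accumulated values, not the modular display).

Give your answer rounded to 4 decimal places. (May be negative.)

After op 1 tick(5): ref=5.0000 raw=[5.5000 5.5000]
After op 2 sync(1): ref=5.0000 raw=[5.5000 5.0000]
After op 3 sync(0): ref=5.0000 raw=[5.0000 5.0000]
After op 4 tick(9): ref=14.0000 raw=[14.9000 14.9000]
Drift of clock 0 after op 4: 14.9000 - 14.0000 = 0.9000

Answer: 0.9000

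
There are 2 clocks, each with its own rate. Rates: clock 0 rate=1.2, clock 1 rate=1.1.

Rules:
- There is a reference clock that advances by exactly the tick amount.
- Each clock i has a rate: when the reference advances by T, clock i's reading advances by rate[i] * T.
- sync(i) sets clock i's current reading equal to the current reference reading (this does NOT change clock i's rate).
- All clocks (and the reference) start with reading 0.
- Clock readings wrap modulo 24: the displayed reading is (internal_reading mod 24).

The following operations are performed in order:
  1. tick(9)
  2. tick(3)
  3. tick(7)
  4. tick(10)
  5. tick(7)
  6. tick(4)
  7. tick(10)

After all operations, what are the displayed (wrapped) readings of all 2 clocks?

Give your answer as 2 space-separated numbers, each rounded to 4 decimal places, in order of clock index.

After op 1 tick(9): ref=9.0000 raw=[10.8000 9.9000]
After op 2 tick(3): ref=12.0000 raw=[14.4000 13.2000]
After op 3 tick(7): ref=19.0000 raw=[22.8000 20.9000]
After op 4 tick(10): ref=29.0000 raw=[34.8000 31.9000]
After op 5 tick(7): ref=36.0000 raw=[43.2000 39.6000]
After op 6 tick(4): ref=40.0000 raw=[48.0000 44.0000]
After op 7 tick(10): ref=50.0000 raw=[60.0000 55.0000]
Wrap final raw readings (mod 24): 60.0000 mod 24 = 12.0000; 55.0000 mod 24 = 7.0000

Answer: 12.0000 7.0000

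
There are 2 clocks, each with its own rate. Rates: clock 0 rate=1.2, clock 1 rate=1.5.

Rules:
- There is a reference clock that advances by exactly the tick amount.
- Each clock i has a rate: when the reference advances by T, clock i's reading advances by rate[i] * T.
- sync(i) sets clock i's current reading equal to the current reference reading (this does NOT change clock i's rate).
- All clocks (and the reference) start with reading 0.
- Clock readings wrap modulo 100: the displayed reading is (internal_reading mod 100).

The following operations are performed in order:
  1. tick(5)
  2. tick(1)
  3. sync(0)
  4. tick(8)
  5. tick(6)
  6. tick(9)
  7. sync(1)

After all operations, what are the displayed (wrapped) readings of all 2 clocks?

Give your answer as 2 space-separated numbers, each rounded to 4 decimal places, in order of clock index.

After op 1 tick(5): ref=5.0000 raw=[6.0000 7.5000]
After op 2 tick(1): ref=6.0000 raw=[7.2000 9.0000]
After op 3 sync(0): ref=6.0000 raw=[6.0000 9.0000]
After op 4 tick(8): ref=14.0000 raw=[15.6000 21.0000]
After op 5 tick(6): ref=20.0000 raw=[22.8000 30.0000]
After op 6 tick(9): ref=29.0000 raw=[33.6000 43.5000]
After op 7 sync(1): ref=29.0000 raw=[33.6000 29.0000]
Wrap final raw readings (mod 100): 33.6000 mod 100 = 33.6000; 29.0000 mod 100 = 29.0000

Answer: 33.6000 29.0000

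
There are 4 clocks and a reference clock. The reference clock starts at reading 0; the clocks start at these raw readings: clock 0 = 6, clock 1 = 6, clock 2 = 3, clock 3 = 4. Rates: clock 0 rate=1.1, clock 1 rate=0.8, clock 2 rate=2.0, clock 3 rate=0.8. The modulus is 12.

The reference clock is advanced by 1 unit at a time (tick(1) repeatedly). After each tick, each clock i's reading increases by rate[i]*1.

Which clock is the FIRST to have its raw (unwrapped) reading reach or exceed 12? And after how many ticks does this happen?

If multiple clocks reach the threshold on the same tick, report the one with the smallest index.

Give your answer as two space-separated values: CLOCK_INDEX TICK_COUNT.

Answer: 2 5

Derivation:
clock 0: start=6, rate=1.1, needs 12-6 = 6; ticks = ceil(6/1.1) = ceil(5.4545) = 6; reading at tick 6 = 6 + 1.1*6 = 12.6000
clock 1: start=6, rate=0.8, needs 12-6 = 6; ticks = ceil(6/0.8) = ceil(7.5000) = 8; reading at tick 8 = 6 + 0.8*8 = 12.4000
clock 2: start=3, rate=2.0, needs 12-3 = 9; ticks = ceil(9/2.0) = ceil(4.5000) = 5; reading at tick 5 = 3 + 2.0*5 = 13.0000
clock 3: start=4, rate=0.8, needs 12-4 = 8; ticks = ceil(8/0.8) = ceil(10.0000) = 10; reading at tick 10 = 4 + 0.8*10 = 12.0000
Minimum tick count = 5; winners = [2]; smallest index = 2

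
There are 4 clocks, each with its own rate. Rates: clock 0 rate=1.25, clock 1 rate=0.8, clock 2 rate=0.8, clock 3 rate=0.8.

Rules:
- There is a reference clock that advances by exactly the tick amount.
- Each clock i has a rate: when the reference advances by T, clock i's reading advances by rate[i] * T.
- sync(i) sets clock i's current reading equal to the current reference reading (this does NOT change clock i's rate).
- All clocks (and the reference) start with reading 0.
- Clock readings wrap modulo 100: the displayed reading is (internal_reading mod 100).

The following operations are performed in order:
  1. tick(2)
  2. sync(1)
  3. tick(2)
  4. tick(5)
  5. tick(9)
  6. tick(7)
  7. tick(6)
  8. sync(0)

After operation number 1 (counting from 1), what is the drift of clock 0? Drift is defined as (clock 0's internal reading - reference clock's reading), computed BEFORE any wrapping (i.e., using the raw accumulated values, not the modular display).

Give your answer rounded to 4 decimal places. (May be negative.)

Answer: 0.5000

Derivation:
After op 1 tick(2): ref=2.0000 raw=[2.5000 1.6000 1.6000 1.6000]
Drift of clock 0 after op 1: 2.5000 - 2.0000 = 0.5000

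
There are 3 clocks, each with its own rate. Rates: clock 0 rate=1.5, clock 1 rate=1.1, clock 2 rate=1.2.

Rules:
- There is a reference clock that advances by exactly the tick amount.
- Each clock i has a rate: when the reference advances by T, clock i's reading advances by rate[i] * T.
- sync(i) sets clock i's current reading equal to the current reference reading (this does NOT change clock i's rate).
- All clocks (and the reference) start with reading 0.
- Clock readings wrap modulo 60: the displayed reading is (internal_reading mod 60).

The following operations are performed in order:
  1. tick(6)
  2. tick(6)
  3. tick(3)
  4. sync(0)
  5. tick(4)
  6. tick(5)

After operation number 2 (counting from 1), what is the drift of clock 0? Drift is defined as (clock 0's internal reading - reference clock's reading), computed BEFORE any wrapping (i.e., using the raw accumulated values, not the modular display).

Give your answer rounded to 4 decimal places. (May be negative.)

After op 1 tick(6): ref=6.0000 raw=[9.0000 6.6000 7.2000]
After op 2 tick(6): ref=12.0000 raw=[18.0000 13.2000 14.4000]
Drift of clock 0 after op 2: 18.0000 - 12.0000 = 6.0000

Answer: 6.0000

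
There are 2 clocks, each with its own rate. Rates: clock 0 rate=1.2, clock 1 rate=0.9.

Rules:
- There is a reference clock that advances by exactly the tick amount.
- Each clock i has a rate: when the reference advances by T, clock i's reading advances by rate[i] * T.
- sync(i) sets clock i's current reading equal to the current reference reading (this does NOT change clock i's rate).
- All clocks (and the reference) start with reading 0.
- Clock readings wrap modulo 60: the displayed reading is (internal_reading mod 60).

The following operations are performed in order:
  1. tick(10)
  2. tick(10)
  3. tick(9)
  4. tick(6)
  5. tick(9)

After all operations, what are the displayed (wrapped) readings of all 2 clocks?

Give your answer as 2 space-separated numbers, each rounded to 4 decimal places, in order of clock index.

Answer: 52.8000 39.6000

Derivation:
After op 1 tick(10): ref=10.0000 raw=[12.0000 9.0000]
After op 2 tick(10): ref=20.0000 raw=[24.0000 18.0000]
After op 3 tick(9): ref=29.0000 raw=[34.8000 26.1000]
After op 4 tick(6): ref=35.0000 raw=[42.0000 31.5000]
After op 5 tick(9): ref=44.0000 raw=[52.8000 39.6000]
Wrap final raw readings (mod 60): 52.8000 mod 60 = 52.8000; 39.6000 mod 60 = 39.6000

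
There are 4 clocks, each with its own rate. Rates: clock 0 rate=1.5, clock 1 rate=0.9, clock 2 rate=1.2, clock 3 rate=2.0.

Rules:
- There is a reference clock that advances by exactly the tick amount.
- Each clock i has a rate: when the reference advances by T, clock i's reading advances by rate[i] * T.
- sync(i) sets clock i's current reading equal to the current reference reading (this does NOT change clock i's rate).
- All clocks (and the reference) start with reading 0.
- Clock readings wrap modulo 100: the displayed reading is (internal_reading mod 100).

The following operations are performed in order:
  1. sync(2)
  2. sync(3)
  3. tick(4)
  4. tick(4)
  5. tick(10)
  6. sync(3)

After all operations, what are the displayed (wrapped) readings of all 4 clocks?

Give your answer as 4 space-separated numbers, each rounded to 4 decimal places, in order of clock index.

Answer: 27.0000 16.2000 21.6000 18.0000

Derivation:
After op 1 sync(2): ref=0.0000 raw=[0.0000 0.0000 0.0000 0.0000]
After op 2 sync(3): ref=0.0000 raw=[0.0000 0.0000 0.0000 0.0000]
After op 3 tick(4): ref=4.0000 raw=[6.0000 3.6000 4.8000 8.0000]
After op 4 tick(4): ref=8.0000 raw=[12.0000 7.2000 9.6000 16.0000]
After op 5 tick(10): ref=18.0000 raw=[27.0000 16.2000 21.6000 36.0000]
After op 6 sync(3): ref=18.0000 raw=[27.0000 16.2000 21.6000 18.0000]
Wrap final raw readings (mod 100): 27.0000 mod 100 = 27.0000; 16.2000 mod 100 = 16.2000; 21.6000 mod 100 = 21.6000; 18.0000 mod 100 = 18.0000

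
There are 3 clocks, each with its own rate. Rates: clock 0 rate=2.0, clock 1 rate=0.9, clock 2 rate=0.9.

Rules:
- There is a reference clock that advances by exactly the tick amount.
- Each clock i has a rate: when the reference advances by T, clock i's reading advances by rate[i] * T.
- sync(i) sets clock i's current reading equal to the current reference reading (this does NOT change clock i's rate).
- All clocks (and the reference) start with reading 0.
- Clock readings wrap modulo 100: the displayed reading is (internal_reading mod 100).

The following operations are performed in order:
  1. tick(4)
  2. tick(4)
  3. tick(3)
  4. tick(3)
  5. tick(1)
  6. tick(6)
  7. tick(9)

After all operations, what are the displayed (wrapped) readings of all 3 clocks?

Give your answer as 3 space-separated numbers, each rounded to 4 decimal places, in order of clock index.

Answer: 60.0000 27.0000 27.0000

Derivation:
After op 1 tick(4): ref=4.0000 raw=[8.0000 3.6000 3.6000]
After op 2 tick(4): ref=8.0000 raw=[16.0000 7.2000 7.2000]
After op 3 tick(3): ref=11.0000 raw=[22.0000 9.9000 9.9000]
After op 4 tick(3): ref=14.0000 raw=[28.0000 12.6000 12.6000]
After op 5 tick(1): ref=15.0000 raw=[30.0000 13.5000 13.5000]
After op 6 tick(6): ref=21.0000 raw=[42.0000 18.9000 18.9000]
After op 7 tick(9): ref=30.0000 raw=[60.0000 27.0000 27.0000]
Wrap final raw readings (mod 100): 60.0000 mod 100 = 60.0000; 27.0000 mod 100 = 27.0000; 27.0000 mod 100 = 27.0000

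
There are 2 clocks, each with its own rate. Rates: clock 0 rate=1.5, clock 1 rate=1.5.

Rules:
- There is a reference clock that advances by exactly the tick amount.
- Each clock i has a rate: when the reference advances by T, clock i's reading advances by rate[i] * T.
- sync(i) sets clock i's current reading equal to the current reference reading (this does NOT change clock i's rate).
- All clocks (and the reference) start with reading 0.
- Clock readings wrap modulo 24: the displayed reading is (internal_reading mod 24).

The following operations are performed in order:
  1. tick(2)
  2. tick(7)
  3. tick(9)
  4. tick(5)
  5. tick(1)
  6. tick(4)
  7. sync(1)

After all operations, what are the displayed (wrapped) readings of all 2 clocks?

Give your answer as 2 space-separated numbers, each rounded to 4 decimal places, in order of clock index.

Answer: 18.0000 4.0000

Derivation:
After op 1 tick(2): ref=2.0000 raw=[3.0000 3.0000]
After op 2 tick(7): ref=9.0000 raw=[13.5000 13.5000]
After op 3 tick(9): ref=18.0000 raw=[27.0000 27.0000]
After op 4 tick(5): ref=23.0000 raw=[34.5000 34.5000]
After op 5 tick(1): ref=24.0000 raw=[36.0000 36.0000]
After op 6 tick(4): ref=28.0000 raw=[42.0000 42.0000]
After op 7 sync(1): ref=28.0000 raw=[42.0000 28.0000]
Wrap final raw readings (mod 24): 42.0000 mod 24 = 18.0000; 28.0000 mod 24 = 4.0000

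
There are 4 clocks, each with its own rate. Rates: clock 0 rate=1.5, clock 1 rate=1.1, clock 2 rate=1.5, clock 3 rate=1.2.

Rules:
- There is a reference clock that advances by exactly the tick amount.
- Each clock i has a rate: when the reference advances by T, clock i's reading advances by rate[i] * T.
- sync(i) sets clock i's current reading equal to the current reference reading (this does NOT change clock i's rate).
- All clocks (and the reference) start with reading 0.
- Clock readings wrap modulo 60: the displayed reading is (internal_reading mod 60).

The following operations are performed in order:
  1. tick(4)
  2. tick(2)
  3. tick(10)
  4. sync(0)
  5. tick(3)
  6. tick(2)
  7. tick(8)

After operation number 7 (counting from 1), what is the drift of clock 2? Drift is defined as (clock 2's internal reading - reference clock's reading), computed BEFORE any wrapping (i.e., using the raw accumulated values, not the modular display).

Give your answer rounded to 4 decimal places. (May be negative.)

After op 1 tick(4): ref=4.0000 raw=[6.0000 4.4000 6.0000 4.8000]
After op 2 tick(2): ref=6.0000 raw=[9.0000 6.6000 9.0000 7.2000]
After op 3 tick(10): ref=16.0000 raw=[24.0000 17.6000 24.0000 19.2000]
After op 4 sync(0): ref=16.0000 raw=[16.0000 17.6000 24.0000 19.2000]
After op 5 tick(3): ref=19.0000 raw=[20.5000 20.9000 28.5000 22.8000]
After op 6 tick(2): ref=21.0000 raw=[23.5000 23.1000 31.5000 25.2000]
After op 7 tick(8): ref=29.0000 raw=[35.5000 31.9000 43.5000 34.8000]
Drift of clock 2 after op 7: 43.5000 - 29.0000 = 14.5000

Answer: 14.5000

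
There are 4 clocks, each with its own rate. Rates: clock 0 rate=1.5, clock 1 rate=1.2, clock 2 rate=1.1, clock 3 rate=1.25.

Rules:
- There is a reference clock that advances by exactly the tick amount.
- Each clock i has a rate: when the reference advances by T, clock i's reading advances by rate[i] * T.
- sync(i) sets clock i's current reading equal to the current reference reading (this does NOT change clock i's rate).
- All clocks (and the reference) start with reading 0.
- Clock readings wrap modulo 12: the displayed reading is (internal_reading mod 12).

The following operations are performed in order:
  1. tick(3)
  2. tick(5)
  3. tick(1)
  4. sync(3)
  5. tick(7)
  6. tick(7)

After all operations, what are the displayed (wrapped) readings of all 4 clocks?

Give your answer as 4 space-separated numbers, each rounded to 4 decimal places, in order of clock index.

Answer: 10.5000 3.6000 1.3000 2.5000

Derivation:
After op 1 tick(3): ref=3.0000 raw=[4.5000 3.6000 3.3000 3.7500]
After op 2 tick(5): ref=8.0000 raw=[12.0000 9.6000 8.8000 10.0000]
After op 3 tick(1): ref=9.0000 raw=[13.5000 10.8000 9.9000 11.2500]
After op 4 sync(3): ref=9.0000 raw=[13.5000 10.8000 9.9000 9.0000]
After op 5 tick(7): ref=16.0000 raw=[24.0000 19.2000 17.6000 17.7500]
After op 6 tick(7): ref=23.0000 raw=[34.5000 27.6000 25.3000 26.5000]
Wrap final raw readings (mod 12): 34.5000 mod 12 = 10.5000; 27.6000 mod 12 = 3.6000; 25.3000 mod 12 = 1.3000; 26.5000 mod 12 = 2.5000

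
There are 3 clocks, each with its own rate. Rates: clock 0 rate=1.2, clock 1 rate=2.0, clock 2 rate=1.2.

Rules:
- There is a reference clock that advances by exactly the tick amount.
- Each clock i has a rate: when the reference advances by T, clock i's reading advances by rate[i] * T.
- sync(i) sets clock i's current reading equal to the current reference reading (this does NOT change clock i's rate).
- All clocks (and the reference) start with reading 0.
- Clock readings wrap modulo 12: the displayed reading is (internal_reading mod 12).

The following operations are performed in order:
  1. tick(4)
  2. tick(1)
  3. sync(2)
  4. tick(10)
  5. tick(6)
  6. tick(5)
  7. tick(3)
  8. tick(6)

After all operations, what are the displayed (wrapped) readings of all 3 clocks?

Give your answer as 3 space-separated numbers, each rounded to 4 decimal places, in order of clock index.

Answer: 6.0000 10.0000 5.0000

Derivation:
After op 1 tick(4): ref=4.0000 raw=[4.8000 8.0000 4.8000]
After op 2 tick(1): ref=5.0000 raw=[6.0000 10.0000 6.0000]
After op 3 sync(2): ref=5.0000 raw=[6.0000 10.0000 5.0000]
After op 4 tick(10): ref=15.0000 raw=[18.0000 30.0000 17.0000]
After op 5 tick(6): ref=21.0000 raw=[25.2000 42.0000 24.2000]
After op 6 tick(5): ref=26.0000 raw=[31.2000 52.0000 30.2000]
After op 7 tick(3): ref=29.0000 raw=[34.8000 58.0000 33.8000]
After op 8 tick(6): ref=35.0000 raw=[42.0000 70.0000 41.0000]
Wrap final raw readings (mod 12): 42.0000 mod 12 = 6.0000; 70.0000 mod 12 = 10.0000; 41.0000 mod 12 = 5.0000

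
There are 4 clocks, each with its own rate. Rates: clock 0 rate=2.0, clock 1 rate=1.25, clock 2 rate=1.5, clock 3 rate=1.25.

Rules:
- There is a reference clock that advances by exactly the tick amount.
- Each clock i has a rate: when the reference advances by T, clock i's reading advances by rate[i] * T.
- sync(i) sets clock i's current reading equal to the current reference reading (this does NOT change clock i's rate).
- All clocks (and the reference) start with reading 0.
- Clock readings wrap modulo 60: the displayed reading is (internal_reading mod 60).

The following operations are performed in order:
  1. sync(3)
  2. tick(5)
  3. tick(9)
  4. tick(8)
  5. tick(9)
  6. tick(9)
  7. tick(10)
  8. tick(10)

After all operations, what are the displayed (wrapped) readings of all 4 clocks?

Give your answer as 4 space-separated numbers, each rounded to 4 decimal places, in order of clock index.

After op 1 sync(3): ref=0.0000 raw=[0.0000 0.0000 0.0000 0.0000]
After op 2 tick(5): ref=5.0000 raw=[10.0000 6.2500 7.5000 6.2500]
After op 3 tick(9): ref=14.0000 raw=[28.0000 17.5000 21.0000 17.5000]
After op 4 tick(8): ref=22.0000 raw=[44.0000 27.5000 33.0000 27.5000]
After op 5 tick(9): ref=31.0000 raw=[62.0000 38.7500 46.5000 38.7500]
After op 6 tick(9): ref=40.0000 raw=[80.0000 50.0000 60.0000 50.0000]
After op 7 tick(10): ref=50.0000 raw=[100.0000 62.5000 75.0000 62.5000]
After op 8 tick(10): ref=60.0000 raw=[120.0000 75.0000 90.0000 75.0000]
Wrap final raw readings (mod 60): 120.0000 mod 60 = 0.0000; 75.0000 mod 60 = 15.0000; 90.0000 mod 60 = 30.0000; 75.0000 mod 60 = 15.0000

Answer: 0.0000 15.0000 30.0000 15.0000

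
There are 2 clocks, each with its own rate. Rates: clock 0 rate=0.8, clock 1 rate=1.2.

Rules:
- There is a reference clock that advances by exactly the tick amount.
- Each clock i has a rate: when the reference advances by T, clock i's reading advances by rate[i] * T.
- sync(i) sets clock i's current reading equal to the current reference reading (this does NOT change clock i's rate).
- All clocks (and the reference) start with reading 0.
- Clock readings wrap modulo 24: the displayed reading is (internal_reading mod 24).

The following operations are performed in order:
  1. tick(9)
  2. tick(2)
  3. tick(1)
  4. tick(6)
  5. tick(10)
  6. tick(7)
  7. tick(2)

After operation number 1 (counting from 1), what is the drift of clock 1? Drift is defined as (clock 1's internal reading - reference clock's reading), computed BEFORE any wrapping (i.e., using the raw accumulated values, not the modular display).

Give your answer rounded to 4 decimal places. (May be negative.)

After op 1 tick(9): ref=9.0000 raw=[7.2000 10.8000]
Drift of clock 1 after op 1: 10.8000 - 9.0000 = 1.8000

Answer: 1.8000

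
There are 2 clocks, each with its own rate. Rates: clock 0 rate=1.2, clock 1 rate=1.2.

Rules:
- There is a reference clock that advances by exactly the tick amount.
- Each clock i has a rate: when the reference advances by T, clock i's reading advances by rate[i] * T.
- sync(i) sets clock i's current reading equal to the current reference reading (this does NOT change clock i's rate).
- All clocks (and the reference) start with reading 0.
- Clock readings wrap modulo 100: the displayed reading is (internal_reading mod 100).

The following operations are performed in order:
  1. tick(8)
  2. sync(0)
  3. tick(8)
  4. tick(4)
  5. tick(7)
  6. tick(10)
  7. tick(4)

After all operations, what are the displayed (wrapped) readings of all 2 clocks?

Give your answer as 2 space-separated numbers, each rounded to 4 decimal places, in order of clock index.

After op 1 tick(8): ref=8.0000 raw=[9.6000 9.6000]
After op 2 sync(0): ref=8.0000 raw=[8.0000 9.6000]
After op 3 tick(8): ref=16.0000 raw=[17.6000 19.2000]
After op 4 tick(4): ref=20.0000 raw=[22.4000 24.0000]
After op 5 tick(7): ref=27.0000 raw=[30.8000 32.4000]
After op 6 tick(10): ref=37.0000 raw=[42.8000 44.4000]
After op 7 tick(4): ref=41.0000 raw=[47.6000 49.2000]
Wrap final raw readings (mod 100): 47.6000 mod 100 = 47.6000; 49.2000 mod 100 = 49.2000

Answer: 47.6000 49.2000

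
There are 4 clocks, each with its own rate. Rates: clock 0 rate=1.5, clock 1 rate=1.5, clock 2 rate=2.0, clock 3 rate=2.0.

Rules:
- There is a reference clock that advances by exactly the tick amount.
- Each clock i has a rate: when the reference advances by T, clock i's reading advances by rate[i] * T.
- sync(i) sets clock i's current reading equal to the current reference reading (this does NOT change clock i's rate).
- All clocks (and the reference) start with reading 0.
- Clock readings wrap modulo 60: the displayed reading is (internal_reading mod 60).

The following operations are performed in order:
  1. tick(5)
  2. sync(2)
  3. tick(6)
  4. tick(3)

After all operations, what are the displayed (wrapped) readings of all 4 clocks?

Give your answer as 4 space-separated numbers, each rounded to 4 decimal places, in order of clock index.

Answer: 21.0000 21.0000 23.0000 28.0000

Derivation:
After op 1 tick(5): ref=5.0000 raw=[7.5000 7.5000 10.0000 10.0000]
After op 2 sync(2): ref=5.0000 raw=[7.5000 7.5000 5.0000 10.0000]
After op 3 tick(6): ref=11.0000 raw=[16.5000 16.5000 17.0000 22.0000]
After op 4 tick(3): ref=14.0000 raw=[21.0000 21.0000 23.0000 28.0000]
Wrap final raw readings (mod 60): 21.0000 mod 60 = 21.0000; 21.0000 mod 60 = 21.0000; 23.0000 mod 60 = 23.0000; 28.0000 mod 60 = 28.0000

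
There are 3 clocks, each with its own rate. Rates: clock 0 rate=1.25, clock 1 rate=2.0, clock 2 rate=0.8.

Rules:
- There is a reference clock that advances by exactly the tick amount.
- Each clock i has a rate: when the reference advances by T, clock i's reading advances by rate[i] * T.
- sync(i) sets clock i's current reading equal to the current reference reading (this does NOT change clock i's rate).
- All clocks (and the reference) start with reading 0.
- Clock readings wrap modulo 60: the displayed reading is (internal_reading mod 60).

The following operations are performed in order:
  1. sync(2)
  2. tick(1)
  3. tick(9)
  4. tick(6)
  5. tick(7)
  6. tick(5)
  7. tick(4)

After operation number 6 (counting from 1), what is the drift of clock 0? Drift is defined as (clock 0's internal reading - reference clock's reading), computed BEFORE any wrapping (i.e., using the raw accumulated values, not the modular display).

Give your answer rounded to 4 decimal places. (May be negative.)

After op 1 sync(2): ref=0.0000 raw=[0.0000 0.0000 0.0000]
After op 2 tick(1): ref=1.0000 raw=[1.2500 2.0000 0.8000]
After op 3 tick(9): ref=10.0000 raw=[12.5000 20.0000 8.0000]
After op 4 tick(6): ref=16.0000 raw=[20.0000 32.0000 12.8000]
After op 5 tick(7): ref=23.0000 raw=[28.7500 46.0000 18.4000]
After op 6 tick(5): ref=28.0000 raw=[35.0000 56.0000 22.4000]
Drift of clock 0 after op 6: 35.0000 - 28.0000 = 7.0000

Answer: 7.0000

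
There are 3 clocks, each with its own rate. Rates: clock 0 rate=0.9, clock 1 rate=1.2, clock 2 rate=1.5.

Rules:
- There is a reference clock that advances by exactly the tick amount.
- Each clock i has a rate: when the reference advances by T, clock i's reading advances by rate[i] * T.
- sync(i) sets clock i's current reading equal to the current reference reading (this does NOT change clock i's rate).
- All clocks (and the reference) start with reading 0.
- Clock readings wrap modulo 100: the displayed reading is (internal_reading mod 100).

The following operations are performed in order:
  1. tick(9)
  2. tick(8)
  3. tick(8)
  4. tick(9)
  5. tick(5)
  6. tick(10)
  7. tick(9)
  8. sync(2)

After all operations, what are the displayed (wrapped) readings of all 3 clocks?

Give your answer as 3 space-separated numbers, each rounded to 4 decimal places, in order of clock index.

Answer: 52.2000 69.6000 58.0000

Derivation:
After op 1 tick(9): ref=9.0000 raw=[8.1000 10.8000 13.5000]
After op 2 tick(8): ref=17.0000 raw=[15.3000 20.4000 25.5000]
After op 3 tick(8): ref=25.0000 raw=[22.5000 30.0000 37.5000]
After op 4 tick(9): ref=34.0000 raw=[30.6000 40.8000 51.0000]
After op 5 tick(5): ref=39.0000 raw=[35.1000 46.8000 58.5000]
After op 6 tick(10): ref=49.0000 raw=[44.1000 58.8000 73.5000]
After op 7 tick(9): ref=58.0000 raw=[52.2000 69.6000 87.0000]
After op 8 sync(2): ref=58.0000 raw=[52.2000 69.6000 58.0000]
Wrap final raw readings (mod 100): 52.2000 mod 100 = 52.2000; 69.6000 mod 100 = 69.6000; 58.0000 mod 100 = 58.0000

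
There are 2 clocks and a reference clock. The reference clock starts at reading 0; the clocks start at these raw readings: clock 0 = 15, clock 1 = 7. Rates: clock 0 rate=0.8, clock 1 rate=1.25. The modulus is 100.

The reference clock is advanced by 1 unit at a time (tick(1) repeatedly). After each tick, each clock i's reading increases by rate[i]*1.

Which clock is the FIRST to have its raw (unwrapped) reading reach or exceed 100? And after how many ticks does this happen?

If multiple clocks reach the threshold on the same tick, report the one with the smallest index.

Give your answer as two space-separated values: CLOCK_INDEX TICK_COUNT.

Answer: 1 75

Derivation:
clock 0: start=15, rate=0.8, needs 100-15 = 85; ticks = ceil(85/0.8) = ceil(106.2500) = 107; reading at tick 107 = 15 + 0.8*107 = 100.6000
clock 1: start=7, rate=1.25, needs 100-7 = 93; ticks = ceil(93/1.25) = ceil(74.4000) = 75; reading at tick 75 = 7 + 1.25*75 = 100.7500
Minimum tick count = 75; winners = [1]; smallest index = 1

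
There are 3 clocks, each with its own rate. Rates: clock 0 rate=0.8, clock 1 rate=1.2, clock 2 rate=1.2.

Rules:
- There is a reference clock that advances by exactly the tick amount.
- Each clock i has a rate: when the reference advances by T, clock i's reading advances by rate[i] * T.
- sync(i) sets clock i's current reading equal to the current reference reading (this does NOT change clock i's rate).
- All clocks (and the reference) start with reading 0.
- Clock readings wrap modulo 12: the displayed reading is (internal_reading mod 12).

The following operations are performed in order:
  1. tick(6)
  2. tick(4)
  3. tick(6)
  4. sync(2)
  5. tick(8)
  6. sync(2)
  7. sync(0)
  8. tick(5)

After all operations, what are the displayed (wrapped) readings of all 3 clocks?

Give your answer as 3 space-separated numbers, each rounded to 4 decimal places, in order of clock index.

After op 1 tick(6): ref=6.0000 raw=[4.8000 7.2000 7.2000]
After op 2 tick(4): ref=10.0000 raw=[8.0000 12.0000 12.0000]
After op 3 tick(6): ref=16.0000 raw=[12.8000 19.2000 19.2000]
After op 4 sync(2): ref=16.0000 raw=[12.8000 19.2000 16.0000]
After op 5 tick(8): ref=24.0000 raw=[19.2000 28.8000 25.6000]
After op 6 sync(2): ref=24.0000 raw=[19.2000 28.8000 24.0000]
After op 7 sync(0): ref=24.0000 raw=[24.0000 28.8000 24.0000]
After op 8 tick(5): ref=29.0000 raw=[28.0000 34.8000 30.0000]
Wrap final raw readings (mod 12): 28.0000 mod 12 = 4.0000; 34.8000 mod 12 = 10.8000; 30.0000 mod 12 = 6.0000

Answer: 4.0000 10.8000 6.0000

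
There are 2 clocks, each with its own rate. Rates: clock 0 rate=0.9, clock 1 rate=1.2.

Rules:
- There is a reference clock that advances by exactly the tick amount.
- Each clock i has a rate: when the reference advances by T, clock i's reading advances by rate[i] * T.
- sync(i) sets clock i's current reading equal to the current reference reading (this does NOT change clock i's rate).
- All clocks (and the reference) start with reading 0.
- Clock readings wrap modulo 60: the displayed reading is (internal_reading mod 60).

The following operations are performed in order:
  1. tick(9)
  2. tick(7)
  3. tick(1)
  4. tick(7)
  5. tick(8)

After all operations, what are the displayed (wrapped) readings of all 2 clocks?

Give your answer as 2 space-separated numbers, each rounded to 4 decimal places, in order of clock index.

Answer: 28.8000 38.4000

Derivation:
After op 1 tick(9): ref=9.0000 raw=[8.1000 10.8000]
After op 2 tick(7): ref=16.0000 raw=[14.4000 19.2000]
After op 3 tick(1): ref=17.0000 raw=[15.3000 20.4000]
After op 4 tick(7): ref=24.0000 raw=[21.6000 28.8000]
After op 5 tick(8): ref=32.0000 raw=[28.8000 38.4000]
Wrap final raw readings (mod 60): 28.8000 mod 60 = 28.8000; 38.4000 mod 60 = 38.4000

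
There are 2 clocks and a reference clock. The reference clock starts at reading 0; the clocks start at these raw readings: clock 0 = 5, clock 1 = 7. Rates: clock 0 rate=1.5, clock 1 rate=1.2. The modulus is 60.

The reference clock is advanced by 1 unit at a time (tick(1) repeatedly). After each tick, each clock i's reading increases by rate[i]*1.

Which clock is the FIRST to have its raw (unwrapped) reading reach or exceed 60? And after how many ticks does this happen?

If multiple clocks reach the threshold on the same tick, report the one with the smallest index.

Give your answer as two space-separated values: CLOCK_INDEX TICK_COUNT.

Answer: 0 37

Derivation:
clock 0: start=5, rate=1.5, needs 60-5 = 55; ticks = ceil(55/1.5) = ceil(36.6667) = 37; reading at tick 37 = 5 + 1.5*37 = 60.5000
clock 1: start=7, rate=1.2, needs 60-7 = 53; ticks = ceil(53/1.2) = ceil(44.1667) = 45; reading at tick 45 = 7 + 1.2*45 = 61.0000
Minimum tick count = 37; winners = [0]; smallest index = 0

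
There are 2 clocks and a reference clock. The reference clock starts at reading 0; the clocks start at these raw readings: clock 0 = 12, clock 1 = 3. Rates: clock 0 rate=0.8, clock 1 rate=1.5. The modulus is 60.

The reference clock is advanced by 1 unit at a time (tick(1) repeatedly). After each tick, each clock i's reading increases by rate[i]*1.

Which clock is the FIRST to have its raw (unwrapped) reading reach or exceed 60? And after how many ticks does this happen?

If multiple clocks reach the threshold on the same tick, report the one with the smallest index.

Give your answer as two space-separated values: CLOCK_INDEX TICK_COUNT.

clock 0: start=12, rate=0.8, needs 60-12 = 48; ticks = ceil(48/0.8) = ceil(60.0000) = 60; reading at tick 60 = 12 + 0.8*60 = 60.0000
clock 1: start=3, rate=1.5, needs 60-3 = 57; ticks = ceil(57/1.5) = ceil(38.0000) = 38; reading at tick 38 = 3 + 1.5*38 = 60.0000
Minimum tick count = 38; winners = [1]; smallest index = 1

Answer: 1 38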